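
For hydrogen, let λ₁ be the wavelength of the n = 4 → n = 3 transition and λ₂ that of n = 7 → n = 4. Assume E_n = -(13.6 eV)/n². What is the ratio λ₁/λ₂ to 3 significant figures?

0.866

λ ∝ 1/ΔE ∝ 1/(1/n_f² − 1/n_i²), and the Z² and hc factors cancel in the ratio.
λ₁/λ₂ = (1/4² − 1/7²)/(1/3² − 1/4²) = 0.04209/0.04861 = 0.866.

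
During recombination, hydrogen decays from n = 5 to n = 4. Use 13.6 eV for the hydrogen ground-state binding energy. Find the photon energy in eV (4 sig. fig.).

0.3060 eV

E_5 = −13.60/25 = −0.5440 eV and E_4 = −13.60/16 = −0.8500 eV.
The photon energy is |E_5 − E_4| = 0.3060 eV.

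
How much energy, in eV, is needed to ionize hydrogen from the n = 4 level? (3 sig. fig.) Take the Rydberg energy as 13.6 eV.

E_4 = −13.60/16 = −0.850 eV, so ionization (to E = 0) requires 0.850 eV.

0.850 eV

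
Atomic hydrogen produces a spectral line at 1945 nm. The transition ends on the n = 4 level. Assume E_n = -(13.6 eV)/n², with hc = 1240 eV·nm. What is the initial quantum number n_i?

The photon energy is ΔE = hc/λ = 1240 / 1945 = 0.6375 eV.
With Z = 1, ΔE = 13.60 × (1/n_f² − 1/n_i²), so 1/n_f² − 1/n_i² = 0.04688.
With n_f = 4: 1/n_i² = 1/16 − 0.04688 = 0.01562, so n_i ≈ 8.00.

n_i = 8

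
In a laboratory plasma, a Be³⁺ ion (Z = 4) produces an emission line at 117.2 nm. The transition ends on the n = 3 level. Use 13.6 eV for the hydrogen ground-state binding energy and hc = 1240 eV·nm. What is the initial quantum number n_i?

n_i = 4

The photon energy is ΔE = hc/λ = 1240 / 117.2 = 10.58 eV.
With Z = 4, ΔE = 217.6 × (1/n_f² − 1/n_i²), so 1/n_f² − 1/n_i² = 0.04862.
With n_f = 3: 1/n_i² = 1/9 − 0.04862 = 0.06249, so n_i ≈ 4.00.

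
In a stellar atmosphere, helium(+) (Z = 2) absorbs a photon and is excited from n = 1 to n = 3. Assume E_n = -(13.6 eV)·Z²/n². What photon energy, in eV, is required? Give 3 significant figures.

48.4 eV

The Bohr energies scale as Z², so for Z = 2: E_n = −54.40/n² eV.
E_3 = −54.40/9 = −6.044 eV and E_1 = −54.40/1 = −54.40 eV.
The photon energy is |E_3 − E_1| = 48.4 eV.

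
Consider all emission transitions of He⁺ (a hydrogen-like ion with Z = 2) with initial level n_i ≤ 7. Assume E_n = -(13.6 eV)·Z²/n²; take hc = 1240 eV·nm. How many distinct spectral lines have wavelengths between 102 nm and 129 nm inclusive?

Enumerate all n_i → n_f pairs with 1 ≤ n_f < n_i ≤ 7 and compute λ = 1240 / [13.6·4·(1/n_f² − 1/n_i²)].
Lines falling in [102, 129] nm: 6→2 (102.6 nm), 5→2 (108.5 nm), 4→2 (121.6 nm).

3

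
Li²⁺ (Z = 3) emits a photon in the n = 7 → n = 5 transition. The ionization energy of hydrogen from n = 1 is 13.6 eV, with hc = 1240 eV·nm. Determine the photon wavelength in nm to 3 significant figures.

517 nm

For Z = 3 the level energies scale as Z², so the effective Rydberg energy is 13.6 × 9 = 122.4 eV.
ΔE = 122.4 × (1/5² − 1/7²) = 122.4 × 0.01959 = 2.398 eV.
λ = hc/ΔE = 1240 / 2.398 = 517 nm.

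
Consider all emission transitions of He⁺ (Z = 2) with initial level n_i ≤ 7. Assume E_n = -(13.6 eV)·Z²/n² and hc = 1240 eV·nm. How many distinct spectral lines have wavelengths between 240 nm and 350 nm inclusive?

Enumerate all n_i → n_f pairs with 1 ≤ n_f < n_i ≤ 7 and compute λ = 1240 / [13.6·4·(1/n_f² − 1/n_i²)].
Lines falling in [240, 350] nm: 7→3 (251.3 nm), 6→3 (273.5 nm), 5→3 (320.5 nm).

3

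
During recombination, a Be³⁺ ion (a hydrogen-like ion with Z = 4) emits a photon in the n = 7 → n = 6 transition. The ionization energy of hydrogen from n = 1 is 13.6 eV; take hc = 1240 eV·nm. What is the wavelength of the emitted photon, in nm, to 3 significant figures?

773 nm

For Z = 4 the level energies scale as Z², so the effective Rydberg energy is 13.6 × 16 = 217.6 eV.
ΔE = 217.6 × (1/6² − 1/7²) = 217.6 × 0.007370 = 1.604 eV.
λ = hc/ΔE = 1240 / 1.604 = 773 nm.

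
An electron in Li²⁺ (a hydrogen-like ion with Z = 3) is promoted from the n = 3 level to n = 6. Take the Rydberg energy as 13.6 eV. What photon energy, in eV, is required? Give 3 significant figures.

10.2 eV

The Bohr energies scale as Z², so for Z = 3: E_n = −122.4/n² eV.
E_6 = −122.4/36 = −3.400 eV and E_3 = −122.4/9 = −13.60 eV.
The photon energy is |E_6 − E_3| = 10.2 eV.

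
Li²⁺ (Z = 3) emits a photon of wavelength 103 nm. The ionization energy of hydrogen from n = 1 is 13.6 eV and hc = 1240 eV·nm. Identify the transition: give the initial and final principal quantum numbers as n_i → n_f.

The photon energy is ΔE = hc/λ = 1240 / 103 = 12.04 eV.
With Z = 3, ΔE = 122.4 × (1/n_f² − 1/n_i²), so 1/n_f² − 1/n_i² = 0.09836.
Trying n_f = 3 gives 1/n_i² = 0.01275, i.e. n_i ≈ 9; this pair matches.

n_i = 9, n_f = 3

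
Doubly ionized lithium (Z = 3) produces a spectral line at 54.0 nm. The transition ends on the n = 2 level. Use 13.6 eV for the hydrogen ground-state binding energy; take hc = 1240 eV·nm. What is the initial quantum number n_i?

n_i = 4

The photon energy is ΔE = hc/λ = 1240 / 54.0 = 22.96 eV.
With Z = 3, ΔE = 122.4 × (1/n_f² − 1/n_i²), so 1/n_f² − 1/n_i² = 0.1876.
With n_f = 2: 1/n_i² = 1/4 − 0.1876 = 0.06239, so n_i ≈ 4.00.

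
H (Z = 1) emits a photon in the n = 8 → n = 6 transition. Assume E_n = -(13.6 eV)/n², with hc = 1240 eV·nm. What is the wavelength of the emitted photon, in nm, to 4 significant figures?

ΔE = 13.60 × (1/6² − 1/8²) = 13.60 × 0.01215 = 0.1653 eV.
λ = hc/ΔE = 1240 / 0.1653 = 7503 nm.

7503 nm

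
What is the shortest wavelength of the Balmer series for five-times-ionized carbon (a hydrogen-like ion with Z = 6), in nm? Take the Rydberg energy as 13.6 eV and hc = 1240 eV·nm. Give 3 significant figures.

10.1 nm

The Balmer series has lower level n_f = 2; the series limit corresponds to n_i → ∞.
ΔE_max = 13.6 × 36 / 2² = 122.4 eV.
λ_min = 1240 / 122.4 = 10.1 nm.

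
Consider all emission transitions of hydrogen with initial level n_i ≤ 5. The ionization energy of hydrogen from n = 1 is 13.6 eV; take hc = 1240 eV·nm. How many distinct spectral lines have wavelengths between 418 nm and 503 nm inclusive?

2

Enumerate all n_i → n_f pairs with 1 ≤ n_f < n_i ≤ 5 and compute λ = 1240 / [13.6·1·(1/n_f² − 1/n_i²)].
Lines falling in [418, 503] nm: 5→2 (434.2 nm), 4→2 (486.3 nm).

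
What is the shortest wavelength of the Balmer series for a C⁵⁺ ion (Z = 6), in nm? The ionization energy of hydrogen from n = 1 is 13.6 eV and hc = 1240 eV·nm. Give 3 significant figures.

10.1 nm

The Balmer series has lower level n_f = 2; the series limit corresponds to n_i → ∞.
ΔE_max = 13.6 × 36 / 2² = 122.4 eV.
λ_min = 1240 / 122.4 = 10.1 nm.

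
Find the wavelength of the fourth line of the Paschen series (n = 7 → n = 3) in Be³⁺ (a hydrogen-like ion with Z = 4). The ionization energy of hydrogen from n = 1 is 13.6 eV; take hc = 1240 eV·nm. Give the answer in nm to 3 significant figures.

62.8 nm

The Paschen series terminates on n_f = 3; the fourth line has n_i = 3+4 = 7.
ΔE = 217.6 × (1/3² − 1/7²) = 19.74 eV.
λ = 1240 / 19.74 = 62.8 nm.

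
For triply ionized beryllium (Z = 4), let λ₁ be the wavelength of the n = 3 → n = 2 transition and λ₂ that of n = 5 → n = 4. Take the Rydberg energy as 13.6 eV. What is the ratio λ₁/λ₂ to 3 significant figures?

0.162

λ ∝ 1/ΔE ∝ 1/(1/n_f² − 1/n_i²), and the Z² and hc factors cancel in the ratio.
λ₁/λ₂ = (1/4² − 1/5²)/(1/2² − 1/3²) = 0.02250/0.1389 = 0.162.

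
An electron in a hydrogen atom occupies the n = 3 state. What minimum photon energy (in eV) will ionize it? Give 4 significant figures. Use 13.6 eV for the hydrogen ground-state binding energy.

E_3 = −13.60/9 = −1.511 eV, so ionization (to E = 0) requires 1.511 eV.

1.511 eV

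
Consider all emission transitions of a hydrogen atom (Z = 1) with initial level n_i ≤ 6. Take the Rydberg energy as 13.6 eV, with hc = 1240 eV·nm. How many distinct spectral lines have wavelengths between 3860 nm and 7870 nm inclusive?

2

Enumerate all n_i → n_f pairs with 1 ≤ n_f < n_i ≤ 6 and compute λ = 1240 / [13.6·1·(1/n_f² − 1/n_i²)].
Lines falling in [3860, 7870] nm: 5→4 (4052 nm), 6→5 (7460 nm).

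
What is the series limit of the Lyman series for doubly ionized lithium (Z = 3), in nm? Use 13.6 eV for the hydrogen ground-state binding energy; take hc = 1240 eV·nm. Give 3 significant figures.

10.1 nm

The Lyman series has lower level n_f = 1; the series limit corresponds to n_i → ∞.
ΔE_max = 13.6 × 9 / 1² = 122.4 eV.
λ_min = 1240 / 122.4 = 10.1 nm.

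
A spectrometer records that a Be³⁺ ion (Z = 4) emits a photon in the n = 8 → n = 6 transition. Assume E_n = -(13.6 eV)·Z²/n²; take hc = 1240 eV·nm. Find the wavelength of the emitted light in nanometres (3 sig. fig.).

For Z = 4 the level energies scale as Z², so the effective Rydberg energy is 13.6 × 16 = 217.6 eV.
ΔE = 217.6 × (1/6² − 1/8²) = 217.6 × 0.01215 = 2.644 eV.
λ = hc/ΔE = 1240 / 2.644 = 469 nm.

469 nm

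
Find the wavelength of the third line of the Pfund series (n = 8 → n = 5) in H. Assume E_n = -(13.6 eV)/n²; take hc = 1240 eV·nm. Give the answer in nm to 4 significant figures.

3741 nm

The Pfund series terminates on n_f = 5; the third line has n_i = 5+3 = 8.
ΔE = 13.60 × (1/5² − 1/8²) = 0.3315 eV.
λ = 1240 / 0.3315 = 3741 nm.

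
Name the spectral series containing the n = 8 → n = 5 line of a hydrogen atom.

The series is set by the lower level: n_f = 5 is the Pfund series.

Pfund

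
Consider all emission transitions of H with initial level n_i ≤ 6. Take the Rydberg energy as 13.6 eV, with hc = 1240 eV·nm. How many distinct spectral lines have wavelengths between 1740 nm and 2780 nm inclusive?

Enumerate all n_i → n_f pairs with 1 ≤ n_f < n_i ≤ 6 and compute λ = 1240 / [13.6·1·(1/n_f² − 1/n_i²)].
Lines falling in [1740, 2780] nm: 4→3 (1876 nm), 6→4 (2626 nm).

2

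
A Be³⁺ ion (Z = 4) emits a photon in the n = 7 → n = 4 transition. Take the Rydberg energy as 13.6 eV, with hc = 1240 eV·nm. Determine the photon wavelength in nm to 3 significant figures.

For Z = 4 the level energies scale as Z², so the effective Rydberg energy is 13.6 × 16 = 217.6 eV.
ΔE = 217.6 × (1/4² − 1/7²) = 217.6 × 0.04209 = 9.159 eV.
λ = hc/ΔE = 1240 / 9.159 = 135 nm.

135 nm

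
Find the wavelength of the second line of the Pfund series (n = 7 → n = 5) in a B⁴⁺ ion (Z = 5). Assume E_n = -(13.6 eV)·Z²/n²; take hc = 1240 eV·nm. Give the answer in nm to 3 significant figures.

The Pfund series terminates on n_f = 5; the second line has n_i = 5+2 = 7.
ΔE = 340.0 × (1/5² − 1/7²) = 6.661 eV.
λ = 1240 / 6.661 = 186 nm.

186 nm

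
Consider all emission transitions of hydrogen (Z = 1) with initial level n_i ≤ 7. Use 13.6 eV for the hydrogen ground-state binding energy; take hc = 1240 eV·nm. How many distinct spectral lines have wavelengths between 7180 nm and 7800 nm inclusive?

1

Enumerate all n_i → n_f pairs with 1 ≤ n_f < n_i ≤ 7 and compute λ = 1240 / [13.6·1·(1/n_f² − 1/n_i²)].
Lines falling in [7180, 7800] nm: 6→5 (7460 nm).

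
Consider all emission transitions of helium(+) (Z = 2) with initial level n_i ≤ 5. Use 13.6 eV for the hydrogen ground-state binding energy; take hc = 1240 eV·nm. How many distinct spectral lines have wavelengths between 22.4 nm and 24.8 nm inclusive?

2

Enumerate all n_i → n_f pairs with 1 ≤ n_f < n_i ≤ 5 and compute λ = 1240 / [13.6·4·(1/n_f² − 1/n_i²)].
Lines falling in [22.4, 24.8] nm: 5→1 (23.74 nm), 4→1 (24.31 nm).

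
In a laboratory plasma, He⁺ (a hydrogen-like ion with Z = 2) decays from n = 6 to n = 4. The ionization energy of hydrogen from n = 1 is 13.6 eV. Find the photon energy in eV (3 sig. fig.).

1.89 eV

The Bohr energies scale as Z², so for Z = 2: E_n = −54.40/n² eV.
E_6 = −54.40/36 = −1.511 eV and E_4 = −54.40/16 = −3.400 eV.
The photon energy is |E_6 − E_4| = 1.89 eV.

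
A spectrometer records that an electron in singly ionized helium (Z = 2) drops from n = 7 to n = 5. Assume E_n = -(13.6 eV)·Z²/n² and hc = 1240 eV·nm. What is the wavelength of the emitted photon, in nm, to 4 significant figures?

For Z = 2 the level energies scale as Z², so the effective Rydberg energy is 13.6 × 4 = 54.40 eV.
ΔE = 54.40 × (1/5² − 1/7²) = 54.40 × 0.01959 = 1.066 eV.
λ = hc/ΔE = 1240 / 1.066 = 1163 nm.

1163 nm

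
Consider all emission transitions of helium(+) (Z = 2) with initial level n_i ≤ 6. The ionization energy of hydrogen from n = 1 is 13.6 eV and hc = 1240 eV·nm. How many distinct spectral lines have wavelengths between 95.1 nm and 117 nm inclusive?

2

Enumerate all n_i → n_f pairs with 1 ≤ n_f < n_i ≤ 6 and compute λ = 1240 / [13.6·4·(1/n_f² − 1/n_i²)].
Lines falling in [95.1, 117] nm: 6→2 (102.6 nm), 5→2 (108.5 nm).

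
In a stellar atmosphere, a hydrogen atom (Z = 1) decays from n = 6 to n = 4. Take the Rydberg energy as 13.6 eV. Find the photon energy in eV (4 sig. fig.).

E_6 = −13.60/36 = −0.3778 eV and E_4 = −13.60/16 = −0.8500 eV.
The photon energy is |E_6 − E_4| = 0.4722 eV.

0.4722 eV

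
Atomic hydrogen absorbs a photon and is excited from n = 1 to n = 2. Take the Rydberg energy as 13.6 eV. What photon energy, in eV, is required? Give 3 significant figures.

10.2 eV

E_2 = −13.60/4 = −3.400 eV and E_1 = −13.60/1 = −13.60 eV.
The photon energy is |E_2 − E_1| = 10.2 eV.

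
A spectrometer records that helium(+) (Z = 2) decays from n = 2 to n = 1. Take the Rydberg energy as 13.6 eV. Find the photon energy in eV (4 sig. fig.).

40.80 eV

The Bohr energies scale as Z², so for Z = 2: E_n = −54.40/n² eV.
E_2 = −54.40/4 = −13.60 eV and E_1 = −54.40/1 = −54.40 eV.
The photon energy is |E_2 − E_1| = 40.80 eV.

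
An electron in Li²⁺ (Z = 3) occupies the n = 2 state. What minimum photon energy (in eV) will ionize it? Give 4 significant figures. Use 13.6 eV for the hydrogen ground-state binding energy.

30.60 eV

E_n = −13.6 Z²/n² = −122.4/n² eV for Z = 3.
E_2 = −122.4/4 = −30.60 eV, so ionization (to E = 0) requires 30.60 eV.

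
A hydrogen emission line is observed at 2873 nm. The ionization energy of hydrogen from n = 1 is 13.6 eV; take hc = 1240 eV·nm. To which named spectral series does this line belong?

Pfund

ΔE = 1240/2873 = 0.4316 eV.
This matches 13.6 × (1/5² − 1/11²), so n_f = 5: the Pfund series.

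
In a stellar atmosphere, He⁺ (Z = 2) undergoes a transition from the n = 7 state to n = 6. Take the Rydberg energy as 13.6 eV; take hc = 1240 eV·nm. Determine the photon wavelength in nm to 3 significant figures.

3090 nm

For Z = 2 the level energies scale as Z², so the effective Rydberg energy is 13.6 × 4 = 54.40 eV.
ΔE = 54.40 × (1/6² − 1/7²) = 54.40 × 0.007370 = 0.4009 eV.
λ = hc/ΔE = 1240 / 0.4009 = 3090 nm.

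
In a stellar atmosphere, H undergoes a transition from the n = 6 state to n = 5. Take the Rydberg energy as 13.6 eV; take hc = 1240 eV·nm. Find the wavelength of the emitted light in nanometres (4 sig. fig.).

ΔE = 13.60 × (1/5² − 1/6²) = 13.60 × 0.01222 = 0.1662 eV.
λ = hc/ΔE = 1240 / 0.1662 = 7460 nm.
This line belongs to the Pfund series.

7460 nm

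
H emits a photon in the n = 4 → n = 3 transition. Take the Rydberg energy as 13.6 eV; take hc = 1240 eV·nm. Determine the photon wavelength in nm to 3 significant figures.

1880 nm

ΔE = 13.60 × (1/3² − 1/4²) = 13.60 × 0.04861 = 0.6611 eV.
λ = hc/ΔE = 1240 / 0.6611 = 1880 nm.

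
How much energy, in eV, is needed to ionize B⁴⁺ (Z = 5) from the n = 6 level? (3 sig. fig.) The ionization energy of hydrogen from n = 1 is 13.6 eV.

9.44 eV

E_n = −13.6 Z²/n² = −340.0/n² eV for Z = 5.
E_6 = −340.0/36 = −9.44 eV, so ionization (to E = 0) requires 9.44 eV.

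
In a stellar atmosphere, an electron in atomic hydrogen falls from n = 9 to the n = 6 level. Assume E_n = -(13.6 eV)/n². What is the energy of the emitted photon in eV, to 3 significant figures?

0.210 eV

E_9 = −13.60/81 = −0.1679 eV and E_6 = −13.60/36 = −0.3778 eV.
The photon energy is |E_9 − E_6| = 0.210 eV.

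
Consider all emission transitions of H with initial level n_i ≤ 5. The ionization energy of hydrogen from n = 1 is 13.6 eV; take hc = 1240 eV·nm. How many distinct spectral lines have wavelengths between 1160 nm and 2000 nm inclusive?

2

Enumerate all n_i → n_f pairs with 1 ≤ n_f < n_i ≤ 5 and compute λ = 1240 / [13.6·1·(1/n_f² − 1/n_i²)].
Lines falling in [1160, 2000] nm: 5→3 (1282 nm), 4→3 (1876 nm).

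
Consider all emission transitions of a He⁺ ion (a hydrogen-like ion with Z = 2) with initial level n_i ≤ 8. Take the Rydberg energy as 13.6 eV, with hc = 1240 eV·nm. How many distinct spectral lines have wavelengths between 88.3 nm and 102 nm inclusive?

2

Enumerate all n_i → n_f pairs with 1 ≤ n_f < n_i ≤ 8 and compute λ = 1240 / [13.6·4·(1/n_f² − 1/n_i²)].
Lines falling in [88.3, 102] nm: 8→2 (97.25 nm), 7→2 (99.28 nm).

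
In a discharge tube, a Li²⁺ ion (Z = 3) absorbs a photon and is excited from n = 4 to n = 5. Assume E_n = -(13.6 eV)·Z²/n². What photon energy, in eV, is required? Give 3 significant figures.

2.75 eV

The Bohr energies scale as Z², so for Z = 3: E_n = −122.4/n² eV.
E_5 = −122.4/25 = −4.896 eV and E_4 = −122.4/16 = −7.650 eV.
The photon energy is |E_5 − E_4| = 2.75 eV.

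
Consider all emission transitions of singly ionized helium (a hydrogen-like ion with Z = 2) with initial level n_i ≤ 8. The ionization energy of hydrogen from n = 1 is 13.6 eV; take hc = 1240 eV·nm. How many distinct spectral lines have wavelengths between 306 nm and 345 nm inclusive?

1

Enumerate all n_i → n_f pairs with 1 ≤ n_f < n_i ≤ 8 and compute λ = 1240 / [13.6·4·(1/n_f² − 1/n_i²)].
Lines falling in [306, 345] nm: 5→3 (320.5 nm).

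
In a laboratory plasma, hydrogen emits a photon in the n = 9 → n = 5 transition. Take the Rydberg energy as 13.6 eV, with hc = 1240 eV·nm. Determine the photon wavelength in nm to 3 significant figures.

ΔE = 13.60 × (1/5² − 1/9²) = 13.60 × 0.02765 = 0.3761 eV.
λ = hc/ΔE = 1240 / 0.3761 = 3300 nm.

3300 nm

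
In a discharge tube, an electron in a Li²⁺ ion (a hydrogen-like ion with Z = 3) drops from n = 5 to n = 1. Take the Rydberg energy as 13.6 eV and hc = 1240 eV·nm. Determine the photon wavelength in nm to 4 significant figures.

10.55 nm

For Z = 3 the level energies scale as Z², so the effective Rydberg energy is 13.6 × 9 = 122.4 eV.
ΔE = 122.4 × (1/1² − 1/5²) = 122.4 × 0.9600 = 117.5 eV.
λ = hc/ΔE = 1240 / 117.5 = 10.55 nm.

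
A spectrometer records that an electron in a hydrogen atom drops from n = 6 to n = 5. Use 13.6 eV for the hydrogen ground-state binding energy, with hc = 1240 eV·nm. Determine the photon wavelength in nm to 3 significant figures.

7460 nm

ΔE = 13.60 × (1/5² − 1/6²) = 13.60 × 0.01222 = 0.1662 eV.
λ = hc/ΔE = 1240 / 0.1662 = 7460 nm.
This line belongs to the Pfund series.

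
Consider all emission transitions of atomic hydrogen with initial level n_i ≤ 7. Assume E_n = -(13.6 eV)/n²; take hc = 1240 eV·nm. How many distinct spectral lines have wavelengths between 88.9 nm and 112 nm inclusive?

Enumerate all n_i → n_f pairs with 1 ≤ n_f < n_i ≤ 7 and compute λ = 1240 / [13.6·1·(1/n_f² − 1/n_i²)].
Lines falling in [88.9, 112] nm: 7→1 (93.08 nm), 6→1 (93.78 nm), 5→1 (94.98 nm), 4→1 (97.25 nm), 3→1 (102.6 nm).

5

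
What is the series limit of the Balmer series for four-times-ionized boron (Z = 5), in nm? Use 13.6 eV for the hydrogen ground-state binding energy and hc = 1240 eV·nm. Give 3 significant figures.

The Balmer series has lower level n_f = 2; the series limit corresponds to n_i → ∞.
ΔE_max = 13.6 × 25 / 2² = 85.00 eV.
λ_min = 1240 / 85.00 = 14.6 nm.

14.6 nm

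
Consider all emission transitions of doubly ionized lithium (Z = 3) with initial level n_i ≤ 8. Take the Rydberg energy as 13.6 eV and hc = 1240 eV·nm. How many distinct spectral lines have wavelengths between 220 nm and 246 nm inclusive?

Enumerate all n_i → n_f pairs with 1 ≤ n_f < n_i ≤ 8 and compute λ = 1240 / [13.6·9·(1/n_f² − 1/n_i²)].
Lines falling in [220, 246] nm: 7→4 (240.7 nm).

1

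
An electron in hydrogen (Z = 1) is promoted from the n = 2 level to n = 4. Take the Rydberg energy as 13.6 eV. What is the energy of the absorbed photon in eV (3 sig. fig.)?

2.55 eV

E_4 = −13.60/16 = −0.8500 eV and E_2 = −13.60/4 = −3.400 eV.
The photon energy is |E_4 − E_2| = 2.55 eV.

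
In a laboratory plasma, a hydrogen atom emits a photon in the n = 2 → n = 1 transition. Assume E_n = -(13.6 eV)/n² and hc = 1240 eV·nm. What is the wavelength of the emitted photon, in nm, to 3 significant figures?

ΔE = 13.60 × (1/1² − 1/2²) = 13.60 × 0.7500 = 10.20 eV.
λ = hc/ΔE = 1240 / 10.20 = 122 nm.

122 nm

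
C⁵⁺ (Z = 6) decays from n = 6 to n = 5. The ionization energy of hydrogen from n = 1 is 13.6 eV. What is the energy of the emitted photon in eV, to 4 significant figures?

The Bohr energies scale as Z², so for Z = 6: E_n = −489.6/n² eV.
E_6 = −489.6/36 = −13.60 eV and E_5 = −489.6/25 = −19.58 eV.
The photon energy is |E_6 − E_5| = 5.984 eV.

5.984 eV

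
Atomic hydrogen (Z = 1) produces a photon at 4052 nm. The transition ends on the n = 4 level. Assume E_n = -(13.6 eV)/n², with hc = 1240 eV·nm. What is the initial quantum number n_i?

The photon energy is ΔE = hc/λ = 1240 / 4052 = 0.3060 eV.
With Z = 1, ΔE = 13.60 × (1/n_f² − 1/n_i²), so 1/n_f² − 1/n_i² = 0.02250.
With n_f = 4: 1/n_i² = 1/16 − 0.02250 = 0.04000, so n_i ≈ 5.00.

n_i = 5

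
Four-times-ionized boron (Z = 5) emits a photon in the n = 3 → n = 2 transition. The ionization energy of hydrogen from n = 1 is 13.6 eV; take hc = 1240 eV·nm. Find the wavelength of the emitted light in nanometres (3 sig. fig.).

26.3 nm

For Z = 5 the level energies scale as Z², so the effective Rydberg energy is 13.6 × 25 = 340.0 eV.
ΔE = 340.0 × (1/2² − 1/3²) = 340.0 × 0.1389 = 47.22 eV.
λ = hc/ΔE = 1240 / 47.22 = 26.3 nm.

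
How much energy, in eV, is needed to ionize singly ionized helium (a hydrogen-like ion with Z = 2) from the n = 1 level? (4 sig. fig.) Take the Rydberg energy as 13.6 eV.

54.40 eV

E_n = −13.6 Z²/n² = −54.40/n² eV for Z = 2.
E_1 = −54.40/1 = −54.40 eV, so ionization (to E = 0) requires 54.40 eV.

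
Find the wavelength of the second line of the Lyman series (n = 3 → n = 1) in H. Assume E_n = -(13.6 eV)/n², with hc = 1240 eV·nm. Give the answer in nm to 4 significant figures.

The Lyman series terminates on n_f = 1; the second line has n_i = 1+2 = 3.
ΔE = 13.60 × (1/1² − 1/3²) = 12.09 eV.
λ = 1240 / 12.09 = 102.6 nm.

102.6 nm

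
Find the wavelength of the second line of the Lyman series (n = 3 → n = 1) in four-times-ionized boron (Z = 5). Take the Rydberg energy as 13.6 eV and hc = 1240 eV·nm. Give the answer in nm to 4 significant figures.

4.103 nm

The Lyman series terminates on n_f = 1; the second line has n_i = 1+2 = 3.
ΔE = 340.0 × (1/1² − 1/3²) = 302.2 eV.
λ = 1240 / 302.2 = 4.103 nm.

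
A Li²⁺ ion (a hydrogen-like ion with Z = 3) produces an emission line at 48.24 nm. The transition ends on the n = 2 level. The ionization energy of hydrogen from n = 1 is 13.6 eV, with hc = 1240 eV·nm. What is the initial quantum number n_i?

n_i = 5

The photon energy is ΔE = hc/λ = 1240 / 48.24 = 25.70 eV.
With Z = 3, ΔE = 122.4 × (1/n_f² − 1/n_i²), so 1/n_f² − 1/n_i² = 0.2100.
With n_f = 2: 1/n_i² = 1/4 − 0.2100 = 0.03999, so n_i ≈ 5.00.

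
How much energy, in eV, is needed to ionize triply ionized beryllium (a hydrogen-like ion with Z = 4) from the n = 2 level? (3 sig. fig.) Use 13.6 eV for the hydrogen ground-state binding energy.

E_n = −13.6 Z²/n² = −217.6/n² eV for Z = 4.
E_2 = −217.6/4 = −54.4 eV, so ionization (to E = 0) requires 54.4 eV.

54.4 eV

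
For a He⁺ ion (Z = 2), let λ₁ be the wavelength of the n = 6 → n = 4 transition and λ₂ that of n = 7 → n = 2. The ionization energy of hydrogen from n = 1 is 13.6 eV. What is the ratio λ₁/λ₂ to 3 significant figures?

6.61

λ ∝ 1/ΔE ∝ 1/(1/n_f² − 1/n_i²), and the Z² and hc factors cancel in the ratio.
λ₁/λ₂ = (1/2² − 1/7²)/(1/4² − 1/6²) = 0.2296/0.03472 = 6.61.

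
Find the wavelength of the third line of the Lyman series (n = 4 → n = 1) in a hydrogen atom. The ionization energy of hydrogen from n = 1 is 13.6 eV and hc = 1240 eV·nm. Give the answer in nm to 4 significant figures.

97.25 nm

The Lyman series terminates on n_f = 1; the third line has n_i = 1+3 = 4.
ΔE = 13.60 × (1/1² − 1/4²) = 12.75 eV.
λ = 1240 / 12.75 = 97.25 nm.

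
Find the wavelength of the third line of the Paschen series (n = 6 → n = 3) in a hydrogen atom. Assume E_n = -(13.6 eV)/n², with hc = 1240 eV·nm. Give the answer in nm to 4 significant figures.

1094 nm

The Paschen series terminates on n_f = 3; the third line has n_i = 3+3 = 6.
ΔE = 13.60 × (1/3² − 1/6²) = 1.133 eV.
λ = 1240 / 1.133 = 1094 nm.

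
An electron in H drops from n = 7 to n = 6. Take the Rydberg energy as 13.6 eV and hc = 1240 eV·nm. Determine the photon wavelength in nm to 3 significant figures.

ΔE = 13.60 × (1/6² − 1/7²) = 13.60 × 0.007370 = 0.1002 eV.
λ = hc/ΔE = 1240 / 0.1002 = 12400 nm.

12400 nm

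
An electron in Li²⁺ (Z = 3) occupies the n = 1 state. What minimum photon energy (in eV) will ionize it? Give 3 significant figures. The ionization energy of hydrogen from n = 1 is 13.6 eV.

122 eV

E_n = −13.6 Z²/n² = −122.4/n² eV for Z = 3.
E_1 = −122.4/1 = −122 eV, so ionization (to E = 0) requires 122 eV.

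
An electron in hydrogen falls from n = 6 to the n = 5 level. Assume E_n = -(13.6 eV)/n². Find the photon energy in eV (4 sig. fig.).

0.1662 eV

E_6 = −13.60/36 = −0.3778 eV and E_5 = −13.60/25 = −0.5440 eV.
The photon energy is |E_6 − E_5| = 0.1662 eV.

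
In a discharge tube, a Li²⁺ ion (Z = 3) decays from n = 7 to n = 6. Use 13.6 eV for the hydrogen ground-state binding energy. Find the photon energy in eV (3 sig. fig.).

0.902 eV

The Bohr energies scale as Z², so for Z = 3: E_n = −122.4/n² eV.
E_7 = −122.4/49 = −2.498 eV and E_6 = −122.4/36 = −3.400 eV.
The photon energy is |E_7 − E_6| = 0.902 eV.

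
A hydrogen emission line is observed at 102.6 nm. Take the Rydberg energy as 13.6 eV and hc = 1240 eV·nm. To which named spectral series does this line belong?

Lyman

ΔE = 1240/102.6 = 12.09 eV.
This matches 13.6 × (1/1² − 1/3²), so n_f = 1: the Lyman series.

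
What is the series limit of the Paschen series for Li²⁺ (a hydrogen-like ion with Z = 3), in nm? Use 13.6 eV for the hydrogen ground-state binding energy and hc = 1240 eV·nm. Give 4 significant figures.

The Paschen series has lower level n_f = 3; the series limit corresponds to n_i → ∞.
ΔE_max = 13.6 × 9 / 3² = 13.60 eV.
λ_min = 1240 / 13.60 = 91.18 nm.

91.18 nm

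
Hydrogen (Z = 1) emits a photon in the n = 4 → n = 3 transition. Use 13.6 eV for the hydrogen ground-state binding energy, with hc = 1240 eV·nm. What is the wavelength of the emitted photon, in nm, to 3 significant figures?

1880 nm

ΔE = 13.60 × (1/3² − 1/4²) = 13.60 × 0.04861 = 0.6611 eV.
λ = hc/ΔE = 1240 / 0.6611 = 1880 nm.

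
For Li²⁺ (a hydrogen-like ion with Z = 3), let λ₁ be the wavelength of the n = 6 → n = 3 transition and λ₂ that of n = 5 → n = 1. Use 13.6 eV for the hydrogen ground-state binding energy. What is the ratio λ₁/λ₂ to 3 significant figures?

λ ∝ 1/ΔE ∝ 1/(1/n_f² − 1/n_i²), and the Z² and hc factors cancel in the ratio.
λ₁/λ₂ = (1/1² − 1/5²)/(1/3² − 1/6²) = 0.9600/0.08333 = 11.5.

11.5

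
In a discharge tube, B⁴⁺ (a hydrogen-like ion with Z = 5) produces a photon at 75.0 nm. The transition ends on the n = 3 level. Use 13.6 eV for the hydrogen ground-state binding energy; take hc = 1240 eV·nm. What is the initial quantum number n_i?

n_i = 4

The photon energy is ΔE = hc/λ = 1240 / 75.0 = 16.53 eV.
With Z = 5, ΔE = 340.0 × (1/n_f² − 1/n_i²), so 1/n_f² − 1/n_i² = 0.04863.
With n_f = 3: 1/n_i² = 1/9 − 0.04863 = 0.06248, so n_i ≈ 4.00.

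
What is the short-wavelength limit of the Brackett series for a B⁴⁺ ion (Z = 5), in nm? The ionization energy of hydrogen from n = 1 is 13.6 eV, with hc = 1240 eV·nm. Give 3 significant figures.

The Brackett series has lower level n_f = 4; the series limit corresponds to n_i → ∞.
ΔE_max = 13.6 × 25 / 4² = 21.25 eV.
λ_min = 1240 / 21.25 = 58.4 nm.

58.4 nm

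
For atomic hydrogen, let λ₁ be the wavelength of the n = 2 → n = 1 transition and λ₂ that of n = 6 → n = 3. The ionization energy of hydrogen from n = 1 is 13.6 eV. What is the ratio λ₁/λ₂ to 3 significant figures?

0.111

λ ∝ 1/ΔE ∝ 1/(1/n_f² − 1/n_i²), and the Z² and hc factors cancel in the ratio.
λ₁/λ₂ = (1/3² − 1/6²)/(1/1² − 1/2²) = 0.08333/0.7500 = 0.111.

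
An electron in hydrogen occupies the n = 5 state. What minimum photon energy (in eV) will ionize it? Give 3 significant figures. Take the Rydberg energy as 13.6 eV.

0.544 eV

E_5 = −13.60/25 = −0.544 eV, so ionization (to E = 0) requires 0.544 eV.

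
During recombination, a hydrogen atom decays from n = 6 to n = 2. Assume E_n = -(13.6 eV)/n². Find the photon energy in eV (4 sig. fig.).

E_6 = −13.60/36 = −0.3778 eV and E_2 = −13.60/4 = −3.400 eV.
The photon energy is |E_6 − E_2| = 3.022 eV.

3.022 eV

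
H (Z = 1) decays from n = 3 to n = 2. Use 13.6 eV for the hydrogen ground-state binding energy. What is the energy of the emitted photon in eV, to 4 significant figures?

E_3 = −13.60/9 = −1.511 eV and E_2 = −13.60/4 = −3.400 eV.
The photon energy is |E_3 − E_2| = 1.889 eV.

1.889 eV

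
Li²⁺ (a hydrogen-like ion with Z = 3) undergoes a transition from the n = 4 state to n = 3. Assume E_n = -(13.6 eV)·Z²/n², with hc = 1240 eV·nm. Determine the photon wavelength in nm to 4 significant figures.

For Z = 3 the level energies scale as Z², so the effective Rydberg energy is 13.6 × 9 = 122.4 eV.
ΔE = 122.4 × (1/3² − 1/4²) = 122.4 × 0.04861 = 5.950 eV.
λ = hc/ΔE = 1240 / 5.950 = 208.4 nm.

208.4 nm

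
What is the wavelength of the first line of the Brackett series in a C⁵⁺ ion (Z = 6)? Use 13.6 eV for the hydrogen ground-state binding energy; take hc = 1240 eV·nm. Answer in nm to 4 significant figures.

The Brackett series terminates on n_f = 4; the first line has n_i = 4+1 = 5.
ΔE = 489.6 × (1/4² − 1/5²) = 11.02 eV.
λ = 1240 / 11.02 = 112.6 nm.

112.6 nm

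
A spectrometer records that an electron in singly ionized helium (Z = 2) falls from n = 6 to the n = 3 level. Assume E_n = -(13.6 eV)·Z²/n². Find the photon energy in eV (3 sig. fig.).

4.53 eV

The Bohr energies scale as Z², so for Z = 2: E_n = −54.40/n² eV.
E_6 = −54.40/36 = −1.511 eV and E_3 = −54.40/9 = −6.044 eV.
The photon energy is |E_6 − E_3| = 4.53 eV.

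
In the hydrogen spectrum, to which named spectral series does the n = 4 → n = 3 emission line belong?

The series is set by the lower level: n_f = 3 is the Paschen series.

Paschen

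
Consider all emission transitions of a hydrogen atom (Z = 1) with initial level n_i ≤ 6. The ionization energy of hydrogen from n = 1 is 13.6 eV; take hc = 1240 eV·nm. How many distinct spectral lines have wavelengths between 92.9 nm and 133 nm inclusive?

Enumerate all n_i → n_f pairs with 1 ≤ n_f < n_i ≤ 6 and compute λ = 1240 / [13.6·1·(1/n_f² − 1/n_i²)].
Lines falling in [92.9, 133] nm: 6→1 (93.78 nm), 5→1 (94.98 nm), 4→1 (97.25 nm), 3→1 (102.6 nm), 2→1 (121.6 nm).

5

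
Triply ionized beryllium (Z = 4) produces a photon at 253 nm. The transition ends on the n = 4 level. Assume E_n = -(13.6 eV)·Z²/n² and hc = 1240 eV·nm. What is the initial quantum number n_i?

The photon energy is ΔE = hc/λ = 1240 / 253 = 4.901 eV.
With Z = 4, ΔE = 217.6 × (1/n_f² − 1/n_i²), so 1/n_f² − 1/n_i² = 0.02252.
With n_f = 4: 1/n_i² = 1/16 − 0.02252 = 0.03998, so n_i ≈ 5.00.

n_i = 5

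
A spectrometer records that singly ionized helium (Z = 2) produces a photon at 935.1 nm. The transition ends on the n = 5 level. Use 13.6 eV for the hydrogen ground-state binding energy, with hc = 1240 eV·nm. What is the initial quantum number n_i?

The photon energy is ΔE = hc/λ = 1240 / 935.1 = 1.326 eV.
With Z = 2, ΔE = 54.40 × (1/n_f² − 1/n_i²), so 1/n_f² − 1/n_i² = 0.02438.
With n_f = 5: 1/n_i² = 1/25 − 0.02438 = 0.01562, so n_i ≈ 8.00.

n_i = 8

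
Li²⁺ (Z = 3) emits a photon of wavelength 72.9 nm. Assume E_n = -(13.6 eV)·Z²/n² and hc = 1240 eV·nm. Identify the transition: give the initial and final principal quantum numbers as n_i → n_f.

The photon energy is ΔE = hc/λ = 1240 / 72.9 = 17.01 eV.
With Z = 3, ΔE = 122.4 × (1/n_f² − 1/n_i²), so 1/n_f² − 1/n_i² = 0.1390.
Trying n_f = 2 gives 1/n_i² = 0.1110, i.e. n_i ≈ 3; this pair matches.

n_i = 3, n_f = 2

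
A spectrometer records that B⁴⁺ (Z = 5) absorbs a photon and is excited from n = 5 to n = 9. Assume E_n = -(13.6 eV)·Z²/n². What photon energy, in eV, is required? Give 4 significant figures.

9.402 eV

The Bohr energies scale as Z², so for Z = 5: E_n = −340.0/n² eV.
E_9 = −340.0/81 = −4.198 eV and E_5 = −340.0/25 = −13.60 eV.
The photon energy is |E_9 − E_5| = 9.402 eV.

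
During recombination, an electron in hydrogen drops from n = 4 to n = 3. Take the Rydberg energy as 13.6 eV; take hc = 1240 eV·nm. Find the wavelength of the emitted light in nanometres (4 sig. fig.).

ΔE = 13.60 × (1/3² − 1/4²) = 13.60 × 0.04861 = 0.6611 eV.
λ = hc/ΔE = 1240 / 0.6611 = 1876 nm.
This line belongs to the Paschen series.

1876 nm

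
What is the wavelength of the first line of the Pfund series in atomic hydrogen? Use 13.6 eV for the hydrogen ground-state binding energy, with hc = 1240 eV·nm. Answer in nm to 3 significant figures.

The Pfund series terminates on n_f = 5; the first line has n_i = 5+1 = 6.
ΔE = 13.60 × (1/5² − 1/6²) = 0.1662 eV.
λ = 1240 / 0.1662 = 7460 nm.

7460 nm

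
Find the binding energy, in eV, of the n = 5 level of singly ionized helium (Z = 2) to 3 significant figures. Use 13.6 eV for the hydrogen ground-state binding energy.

2.18 eV

E_n = −13.6 Z²/n² = −54.40/n² eV for Z = 2.
E_5 = −54.40/25 = −2.18 eV, so ionization (to E = 0) requires 2.18 eV.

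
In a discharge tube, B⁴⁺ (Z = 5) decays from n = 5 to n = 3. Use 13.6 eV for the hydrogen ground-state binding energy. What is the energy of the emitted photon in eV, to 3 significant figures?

The Bohr energies scale as Z², so for Z = 5: E_n = −340.0/n² eV.
E_5 = −340.0/25 = −13.60 eV and E_3 = −340.0/9 = −37.78 eV.
The photon energy is |E_5 − E_3| = 24.2 eV.

24.2 eV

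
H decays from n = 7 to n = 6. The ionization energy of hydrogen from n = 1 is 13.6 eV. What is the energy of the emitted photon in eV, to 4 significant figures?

0.1002 eV

E_7 = −13.60/49 = −0.2776 eV and E_6 = −13.60/36 = −0.3778 eV.
The photon energy is |E_7 − E_6| = 0.1002 eV.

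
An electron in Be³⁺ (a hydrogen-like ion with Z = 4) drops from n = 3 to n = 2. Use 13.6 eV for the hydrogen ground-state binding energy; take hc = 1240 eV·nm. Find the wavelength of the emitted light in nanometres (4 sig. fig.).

For Z = 4 the level energies scale as Z², so the effective Rydberg energy is 13.6 × 16 = 217.6 eV.
ΔE = 217.6 × (1/2² − 1/3²) = 217.6 × 0.1389 = 30.22 eV.
λ = hc/ΔE = 1240 / 30.22 = 41.03 nm.

41.03 nm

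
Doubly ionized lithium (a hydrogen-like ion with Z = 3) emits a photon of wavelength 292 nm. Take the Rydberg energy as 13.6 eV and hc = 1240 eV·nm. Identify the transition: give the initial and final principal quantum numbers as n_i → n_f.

n_i = 6, n_f = 4

The photon energy is ΔE = hc/λ = 1240 / 292 = 4.247 eV.
With Z = 3, ΔE = 122.4 × (1/n_f² − 1/n_i²), so 1/n_f² − 1/n_i² = 0.03469.
Trying n_f = 4 gives 1/n_i² = 0.02781, i.e. n_i ≈ 6; this pair matches.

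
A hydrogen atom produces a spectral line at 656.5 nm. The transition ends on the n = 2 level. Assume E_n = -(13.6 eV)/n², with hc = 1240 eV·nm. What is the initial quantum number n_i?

n_i = 3

The photon energy is ΔE = hc/λ = 1240 / 656.5 = 1.889 eV.
With Z = 1, ΔE = 13.60 × (1/n_f² − 1/n_i²), so 1/n_f² − 1/n_i² = 0.1389.
With n_f = 2: 1/n_i² = 1/4 − 0.1389 = 0.1111, so n_i ≈ 3.00.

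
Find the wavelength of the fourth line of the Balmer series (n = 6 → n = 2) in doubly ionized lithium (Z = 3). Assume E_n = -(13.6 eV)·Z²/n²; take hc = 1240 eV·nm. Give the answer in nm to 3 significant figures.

The Balmer series terminates on n_f = 2; the fourth line has n_i = 2+4 = 6.
ΔE = 122.4 × (1/2² − 1/6²) = 27.20 eV.
λ = 1240 / 27.20 = 45.6 nm.

45.6 nm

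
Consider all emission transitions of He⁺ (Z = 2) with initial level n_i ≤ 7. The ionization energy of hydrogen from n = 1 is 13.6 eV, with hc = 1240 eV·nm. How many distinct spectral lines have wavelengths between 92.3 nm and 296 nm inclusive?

7

Enumerate all n_i → n_f pairs with 1 ≤ n_f < n_i ≤ 7 and compute λ = 1240 / [13.6·4·(1/n_f² − 1/n_i²)].
Lines falling in [92.3, 296] nm: 7→2 (99.28 nm), 6→2 (102.6 nm), 5→2 (108.5 nm), 4→2 (121.6 nm), 3→2 (164.1 nm), 7→3 (251.3 nm), 6→3 (273.5 nm).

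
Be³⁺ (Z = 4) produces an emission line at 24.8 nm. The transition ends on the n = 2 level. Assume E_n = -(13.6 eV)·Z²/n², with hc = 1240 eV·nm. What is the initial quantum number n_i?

The photon energy is ΔE = hc/λ = 1240 / 24.8 = 50.00 eV.
With Z = 4, ΔE = 217.6 × (1/n_f² − 1/n_i²), so 1/n_f² − 1/n_i² = 0.2298.
With n_f = 2: 1/n_i² = 1/4 − 0.2298 = 0.02022, so n_i ≈ 7.03.

n_i = 7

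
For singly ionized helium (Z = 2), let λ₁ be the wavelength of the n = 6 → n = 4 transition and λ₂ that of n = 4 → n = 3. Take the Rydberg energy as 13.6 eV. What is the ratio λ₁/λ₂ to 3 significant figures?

1.40

λ ∝ 1/ΔE ∝ 1/(1/n_f² − 1/n_i²), and the Z² and hc factors cancel in the ratio.
λ₁/λ₂ = (1/3² − 1/4²)/(1/4² − 1/6²) = 0.04861/0.03472 = 1.40.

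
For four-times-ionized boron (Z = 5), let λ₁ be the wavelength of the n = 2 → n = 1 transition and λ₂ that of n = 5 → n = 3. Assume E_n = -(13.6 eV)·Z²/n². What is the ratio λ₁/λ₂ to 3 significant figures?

λ ∝ 1/ΔE ∝ 1/(1/n_f² − 1/n_i²), and the Z² and hc factors cancel in the ratio.
λ₁/λ₂ = (1/3² − 1/5²)/(1/1² − 1/2²) = 0.07111/0.7500 = 0.0948.

0.0948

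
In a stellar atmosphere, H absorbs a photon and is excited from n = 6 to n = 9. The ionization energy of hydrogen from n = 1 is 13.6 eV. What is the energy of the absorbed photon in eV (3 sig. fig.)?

E_9 = −13.60/81 = −0.1679 eV and E_6 = −13.60/36 = −0.3778 eV.
The photon energy is |E_9 − E_6| = 0.210 eV.

0.210 eV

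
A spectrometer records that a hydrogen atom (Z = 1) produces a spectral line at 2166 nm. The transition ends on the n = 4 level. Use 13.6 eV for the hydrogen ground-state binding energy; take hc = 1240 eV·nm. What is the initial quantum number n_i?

The photon energy is ΔE = hc/λ = 1240 / 2166 = 0.5725 eV.
With Z = 1, ΔE = 13.60 × (1/n_f² − 1/n_i²), so 1/n_f² − 1/n_i² = 0.04209.
With n_f = 4: 1/n_i² = 1/16 − 0.04209 = 0.02041, so n_i ≈ 7.00.

n_i = 7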